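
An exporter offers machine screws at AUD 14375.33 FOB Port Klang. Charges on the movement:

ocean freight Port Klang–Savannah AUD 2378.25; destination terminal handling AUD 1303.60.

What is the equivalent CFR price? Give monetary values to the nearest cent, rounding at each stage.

Not relevant to the conversion: destination terminal — on the buyer under both terms; not part of either seller's price.
From FOB to CFR, the seller additionally bears: freight.
CFR price = 14375.33 + 2378.25 = 16753.58

CFR price: AUD 16753.58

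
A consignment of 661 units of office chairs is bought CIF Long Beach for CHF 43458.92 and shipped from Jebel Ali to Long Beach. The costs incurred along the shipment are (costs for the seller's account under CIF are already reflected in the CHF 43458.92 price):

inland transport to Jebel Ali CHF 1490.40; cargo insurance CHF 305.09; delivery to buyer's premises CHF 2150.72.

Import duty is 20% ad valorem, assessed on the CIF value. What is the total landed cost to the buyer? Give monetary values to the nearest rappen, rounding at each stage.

Total landed cost: CHF 54301.42

CIF: the seller pays costs through ocean freight and marine insurance to the destination port.
Already in the invoice (seller's account under CIF): inland to port, insurance — exclude.
The CIF price already equals the CIF value: 43458.92
Import duty = 43458.92 × 20% = 8691.78
Buyer bears: delivery 2150.72 + duty 8691.78 = 10842.50
Landed cost = invoice 43458.92 + 10842.50 = 54301.42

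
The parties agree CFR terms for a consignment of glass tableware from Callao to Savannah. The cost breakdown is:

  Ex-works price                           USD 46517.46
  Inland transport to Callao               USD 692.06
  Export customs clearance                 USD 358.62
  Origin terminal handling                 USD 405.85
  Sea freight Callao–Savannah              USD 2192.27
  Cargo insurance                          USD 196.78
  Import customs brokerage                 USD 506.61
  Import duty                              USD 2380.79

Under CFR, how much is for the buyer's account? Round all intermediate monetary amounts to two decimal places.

Buyer's account: USD 3084.18

CFR: the seller pays costs through ocean freight to the destination port, but not insurance.
Seller's account: goods 46517.46 + inland to port 692.06 + export clearance 358.62 + origin terminal 405.85 + freight 2192.27 = 50166.26
Buyer's account: insurance 196.78 + brokerage 506.61 + duty 2380.79 = 3084.18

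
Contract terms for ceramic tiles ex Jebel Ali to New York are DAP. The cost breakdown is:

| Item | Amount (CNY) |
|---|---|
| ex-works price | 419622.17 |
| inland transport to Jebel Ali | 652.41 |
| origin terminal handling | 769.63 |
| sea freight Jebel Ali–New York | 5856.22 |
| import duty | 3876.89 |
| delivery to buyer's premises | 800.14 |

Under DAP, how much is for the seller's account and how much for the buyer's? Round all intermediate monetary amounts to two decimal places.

Seller: CNY 427700.57; buyer: CNY 3876.89

DAP: the seller bears all costs to the named destination except import duty and clearance.
Seller's account: goods 419622.17 + inland to port 652.41 + origin terminal 769.63 + freight 5856.22 + delivery 800.14 = 427700.57
Buyer's account: duty 3876.89 = 3876.89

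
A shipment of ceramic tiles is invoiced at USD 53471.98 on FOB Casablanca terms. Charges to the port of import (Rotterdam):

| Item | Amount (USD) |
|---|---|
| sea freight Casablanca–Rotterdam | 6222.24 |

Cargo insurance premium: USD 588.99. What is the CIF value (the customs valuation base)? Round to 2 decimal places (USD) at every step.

CIF value: USD 60283.21

CIF = FOB price + freight + insurance
CIF = 53471.98 + 6222.24 + 588.99 = 60283.21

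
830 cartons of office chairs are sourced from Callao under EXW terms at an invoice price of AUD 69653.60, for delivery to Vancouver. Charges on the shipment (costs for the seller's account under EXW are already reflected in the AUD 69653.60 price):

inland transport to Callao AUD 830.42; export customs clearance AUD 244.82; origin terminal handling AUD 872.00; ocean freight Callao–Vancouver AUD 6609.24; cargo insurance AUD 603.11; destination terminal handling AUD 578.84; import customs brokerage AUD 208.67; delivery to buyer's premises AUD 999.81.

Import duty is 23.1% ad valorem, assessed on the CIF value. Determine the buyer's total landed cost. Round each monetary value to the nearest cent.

EXW: the seller makes goods available at their premises; the buyer bears all onward costs.
CIF value = EXW price + inland to port + export clearance + origin terminal + freight + insurance = 69653.60 + 830.42 + 244.82 + 872.00 + 6609.24 + 603.11 = 78813.19
Import duty = 78813.19 × 23.1% = 18205.85
Buyer bears: inland to port 830.42 + export clearance 244.82 + origin terminal 872.00 + freight 6609.24 + insurance 603.11 + destination terminal 578.84 + brokerage 208.67 + delivery 999.81 + duty 18205.85 = 29152.76
Landed cost = invoice 69653.60 + 29152.76 = 98806.36

Total landed cost: AUD 98806.36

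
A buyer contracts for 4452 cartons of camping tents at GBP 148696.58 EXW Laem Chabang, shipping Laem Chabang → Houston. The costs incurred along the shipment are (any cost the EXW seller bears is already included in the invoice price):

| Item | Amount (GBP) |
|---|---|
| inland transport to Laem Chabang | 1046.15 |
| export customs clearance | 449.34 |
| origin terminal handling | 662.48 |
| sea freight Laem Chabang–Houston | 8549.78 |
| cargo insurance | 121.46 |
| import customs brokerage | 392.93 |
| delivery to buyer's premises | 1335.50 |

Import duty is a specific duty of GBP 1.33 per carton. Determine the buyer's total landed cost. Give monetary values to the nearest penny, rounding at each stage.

EXW: the seller makes goods available at their premises; the buyer bears all onward costs.
CIF value = EXW price + inland to port + export clearance + origin terminal + freight + insurance = 148696.58 + 1046.15 + 449.34 + 662.48 + 8549.78 + 121.46 = 159525.79
Import duty = 4452 × 1.33 = 5921.16
Buyer bears: inland to port 1046.15 + export clearance 449.34 + origin terminal 662.48 + freight 8549.78 + insurance 121.46 + brokerage 392.93 + delivery 1335.50 + duty 5921.16 = 18478.80
Landed cost = invoice 148696.58 + 18478.80 = 167175.38

Total landed cost: GBP 167175.38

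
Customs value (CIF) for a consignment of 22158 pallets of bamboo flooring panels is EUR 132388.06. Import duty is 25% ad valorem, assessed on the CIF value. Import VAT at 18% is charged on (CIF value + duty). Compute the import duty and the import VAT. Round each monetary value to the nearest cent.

Import duty: EUR 33097.02; import VAT: EUR 29787.31

Import duty = 132388.06 × 25% = 33097.02
VAT base = CIF + duty = 132388.06 + 33097.02 = 165485.08
Import VAT = 165485.08 × 18% = 29787.31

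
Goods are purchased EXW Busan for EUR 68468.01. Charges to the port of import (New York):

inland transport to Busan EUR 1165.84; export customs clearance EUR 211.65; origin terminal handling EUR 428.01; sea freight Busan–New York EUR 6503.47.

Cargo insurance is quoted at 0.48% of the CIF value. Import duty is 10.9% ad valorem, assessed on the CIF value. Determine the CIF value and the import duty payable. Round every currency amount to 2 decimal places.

CIF value: EUR 77147.29; import duty: EUR 8409.05

Let C be the CIF value. C = EXW price + pre-shipment costs + freight + 0.48% × C
C − 0.48% × C = 68468.01 + 1165.84 + 211.65 + 428.01 + 6503.47
0.9952 × C = 76776.98
C = 76776.98 / 0.9952 = 77147.29
Insurance premium = 0.48% × 77147.29 = 370.31
Import duty = 77147.29 × 10.9% = 8409.05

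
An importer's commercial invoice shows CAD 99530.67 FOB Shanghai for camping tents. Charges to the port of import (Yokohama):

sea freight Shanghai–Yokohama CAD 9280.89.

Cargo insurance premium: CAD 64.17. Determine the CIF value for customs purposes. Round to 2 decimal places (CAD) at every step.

CIF = FOB price + freight + insurance
CIF = 99530.67 + 9280.89 + 64.17 = 108875.73

CIF value: CAD 108875.73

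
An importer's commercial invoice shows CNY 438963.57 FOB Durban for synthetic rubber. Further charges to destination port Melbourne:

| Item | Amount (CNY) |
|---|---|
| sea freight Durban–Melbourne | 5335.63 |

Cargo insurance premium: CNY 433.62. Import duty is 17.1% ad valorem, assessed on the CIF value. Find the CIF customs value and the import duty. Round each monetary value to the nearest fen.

CIF = FOB price + freight + insurance
CIF = 438963.57 + 5335.63 + 433.62 = 444732.82
Import duty = 444732.82 × 17.1% = 76049.31

CIF value: CNY 444732.82; import duty: CNY 76049.31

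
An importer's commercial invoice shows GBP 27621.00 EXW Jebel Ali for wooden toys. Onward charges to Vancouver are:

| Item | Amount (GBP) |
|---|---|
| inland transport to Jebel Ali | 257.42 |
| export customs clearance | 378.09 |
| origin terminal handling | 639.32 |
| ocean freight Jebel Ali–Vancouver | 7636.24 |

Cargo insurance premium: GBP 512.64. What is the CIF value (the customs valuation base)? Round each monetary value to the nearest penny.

CIF = EXW price + pre-shipment costs + freight + insurance
CIF = 27621.00 + 257.42 + 378.09 + 639.32 + 7636.24 + 512.64 = 37044.71

CIF value: GBP 37044.71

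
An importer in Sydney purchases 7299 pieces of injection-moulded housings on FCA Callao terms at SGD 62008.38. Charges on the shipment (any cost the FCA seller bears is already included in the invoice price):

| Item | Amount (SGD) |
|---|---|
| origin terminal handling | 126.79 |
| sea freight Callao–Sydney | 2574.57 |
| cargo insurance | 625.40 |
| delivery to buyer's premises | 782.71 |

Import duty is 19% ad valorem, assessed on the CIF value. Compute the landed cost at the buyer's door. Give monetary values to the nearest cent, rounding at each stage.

Total landed cost: SGD 78531.53

FCA: the seller delivers export-cleared goods to the carrier; the buyer bears costs from that point.
CIF value = FCA price + origin terminal + freight + insurance = 62008.38 + 126.79 + 2574.57 + 625.40 = 65335.14
Import duty = 65335.14 × 19% = 12413.68
Buyer bears: origin terminal 126.79 + freight 2574.57 + insurance 625.40 + delivery 782.71 + duty 12413.68 = 16523.15
Landed cost = invoice 62008.38 + 16523.15 = 78531.53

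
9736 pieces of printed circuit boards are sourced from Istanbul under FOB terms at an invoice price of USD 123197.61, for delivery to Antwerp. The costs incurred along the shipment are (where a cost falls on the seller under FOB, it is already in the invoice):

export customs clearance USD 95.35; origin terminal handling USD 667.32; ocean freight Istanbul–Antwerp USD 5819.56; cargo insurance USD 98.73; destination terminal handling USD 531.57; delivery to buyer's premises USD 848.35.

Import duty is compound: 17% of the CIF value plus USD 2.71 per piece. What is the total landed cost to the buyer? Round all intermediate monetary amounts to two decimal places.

FOB: the seller bears costs until goods are on board at the origin port; the buyer bears freight, insurance and all costs thereafter.
Already in the invoice (seller's account under FOB): export clearance, origin terminal — exclude.
CIF value = FOB price + freight + insurance = 123197.61 + 5819.56 + 98.73 = 129115.90
Ad valorem component: 129115.90 × 17% = 21949.70
Specific component: 9736 × 2.71 = 26384.56
Import duty = 21949.70 + 26384.56 = 48334.26
Buyer bears: freight 5819.56 + insurance 98.73 + destination terminal 531.57 + delivery 848.35 + duty 48334.26 = 55632.47
Landed cost = invoice 123197.61 + 55632.47 = 178830.08

Total landed cost: USD 178830.08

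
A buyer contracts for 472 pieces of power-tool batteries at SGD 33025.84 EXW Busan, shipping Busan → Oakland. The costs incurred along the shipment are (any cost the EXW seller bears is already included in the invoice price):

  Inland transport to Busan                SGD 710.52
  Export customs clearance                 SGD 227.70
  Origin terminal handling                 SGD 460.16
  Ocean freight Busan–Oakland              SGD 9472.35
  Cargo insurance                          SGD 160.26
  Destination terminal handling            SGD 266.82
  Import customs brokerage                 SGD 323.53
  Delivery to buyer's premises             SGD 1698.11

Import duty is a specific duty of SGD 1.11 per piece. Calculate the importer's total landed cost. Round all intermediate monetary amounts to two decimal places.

EXW: the seller makes goods available at their premises; the buyer bears all onward costs.
CIF value = EXW price + inland to port + export clearance + origin terminal + freight + insurance = 33025.84 + 710.52 + 227.70 + 460.16 + 9472.35 + 160.26 = 44056.83
Import duty = 472 × 1.11 = 523.92
Buyer bears: inland to port 710.52 + export clearance 227.70 + origin terminal 460.16 + freight 9472.35 + insurance 160.26 + destination terminal 266.82 + brokerage 323.53 + delivery 1698.11 + duty 523.92 = 13843.37
Landed cost = invoice 33025.84 + 13843.37 = 46869.21

Total landed cost: SGD 46869.21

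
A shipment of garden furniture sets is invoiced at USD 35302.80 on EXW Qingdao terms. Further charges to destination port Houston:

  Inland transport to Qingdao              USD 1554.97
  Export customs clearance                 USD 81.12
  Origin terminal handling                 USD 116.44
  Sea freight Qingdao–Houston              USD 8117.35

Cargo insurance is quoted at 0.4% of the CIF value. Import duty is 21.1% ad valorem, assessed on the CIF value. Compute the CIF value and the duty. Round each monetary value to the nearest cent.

CIF value: USD 45354.10; import duty: USD 9569.72

Let C be the CIF value. C = EXW price + pre-shipment costs + freight + 0.4% × C
C − 0.4% × C = 35302.80 + 1554.97 + 81.12 + 116.44 + 8117.35
0.996 × C = 45172.68
C = 45172.68 / 0.996 = 45354.10
Insurance premium = 0.4% × 45354.10 = 181.42
Import duty = 45354.10 × 21.1% = 9569.72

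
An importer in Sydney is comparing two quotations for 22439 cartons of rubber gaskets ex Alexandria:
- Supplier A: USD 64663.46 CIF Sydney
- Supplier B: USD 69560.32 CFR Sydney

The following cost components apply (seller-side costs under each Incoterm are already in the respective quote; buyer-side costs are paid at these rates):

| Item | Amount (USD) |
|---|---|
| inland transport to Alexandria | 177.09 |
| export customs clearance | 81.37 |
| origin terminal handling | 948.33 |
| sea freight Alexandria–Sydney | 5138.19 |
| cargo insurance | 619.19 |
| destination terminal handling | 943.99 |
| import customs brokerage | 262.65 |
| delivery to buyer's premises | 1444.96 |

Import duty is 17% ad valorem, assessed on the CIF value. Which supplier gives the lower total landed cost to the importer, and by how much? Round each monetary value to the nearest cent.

Supplier A (CIF):
The CIF price already equals the CIF value: 64663.46
Import duty = 64663.46 × 17% = 10992.79
Buyer bears (A): 943.99 + 262.65 + 1444.96 = 2651.60
Landed cost (A) = invoice 64663.46 + 2651.60 + duty 10992.79 = 78307.85
Supplier B (CFR):
CIF value = CFR price + insurance = 69560.32 + 619.19 = 70179.51
Import duty = 70179.51 × 17% = 11930.52
Buyer bears (B): 619.19 + 943.99 + 262.65 + 1444.96 = 3270.79
Landed cost (B) = invoice 69560.32 + 3270.79 + duty 11930.52 = 84761.63
Difference = |78307.85 − 84761.63| = 6453.78

Supplier A is cheaper by USD 6453.78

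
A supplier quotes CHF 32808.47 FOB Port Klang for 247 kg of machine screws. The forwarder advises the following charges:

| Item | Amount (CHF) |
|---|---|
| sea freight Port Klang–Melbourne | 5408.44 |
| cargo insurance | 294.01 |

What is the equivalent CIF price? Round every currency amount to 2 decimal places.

From FOB to CIF, the seller additionally bears: freight, insurance.
CIF price = 32808.47 + 5408.44 + 294.01 = 38510.92

CIF price: CHF 38510.92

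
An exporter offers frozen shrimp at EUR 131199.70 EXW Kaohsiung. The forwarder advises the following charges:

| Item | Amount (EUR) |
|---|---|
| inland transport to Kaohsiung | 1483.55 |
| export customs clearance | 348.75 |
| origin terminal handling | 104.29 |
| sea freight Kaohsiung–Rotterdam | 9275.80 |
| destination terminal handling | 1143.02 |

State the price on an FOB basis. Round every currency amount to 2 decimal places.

Not relevant to the conversion: freight, destination terminal — on the buyer under both terms; not part of either seller's price.
From EXW to FOB, the seller additionally bears: inland to port, export clearance, origin terminal.
FOB price = 131199.70 + 1483.55 + 348.75 + 104.29 = 133136.29

FOB price: EUR 133136.29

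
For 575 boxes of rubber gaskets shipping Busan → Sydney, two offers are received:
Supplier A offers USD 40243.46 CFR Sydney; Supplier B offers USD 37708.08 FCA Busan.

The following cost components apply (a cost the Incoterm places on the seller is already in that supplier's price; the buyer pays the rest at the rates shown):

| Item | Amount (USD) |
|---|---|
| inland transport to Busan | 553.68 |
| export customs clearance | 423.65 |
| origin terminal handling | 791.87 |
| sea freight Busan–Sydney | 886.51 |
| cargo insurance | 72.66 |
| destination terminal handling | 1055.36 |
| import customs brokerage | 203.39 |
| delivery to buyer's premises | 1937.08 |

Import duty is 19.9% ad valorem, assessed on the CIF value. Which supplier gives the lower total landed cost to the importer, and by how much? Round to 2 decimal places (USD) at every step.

Supplier B is cheaper by USD 1027.55

Supplier A (CFR):
CIF value = CFR price + insurance = 40243.46 + 72.66 = 40316.12
Import duty = 40316.12 × 19.9% = 8022.91
Buyer bears (A): 72.66 + 1055.36 + 203.39 + 1937.08 = 3268.49
Landed cost (A) = invoice 40243.46 + 3268.49 + duty 8022.91 = 51534.86
Supplier B (FCA):
CIF value = FCA price + origin terminal + freight + insurance = 37708.08 + 791.87 + 886.51 + 72.66 = 39459.12
Import duty = 39459.12 × 19.9% = 7852.36
Buyer bears (B): 791.87 + 886.51 + 72.66 + 1055.36 + 203.39 + 1937.08 = 4946.87
Landed cost (B) = invoice 37708.08 + 4946.87 + duty 7852.36 = 50507.31
Difference = |51534.86 − 50507.31| = 1027.55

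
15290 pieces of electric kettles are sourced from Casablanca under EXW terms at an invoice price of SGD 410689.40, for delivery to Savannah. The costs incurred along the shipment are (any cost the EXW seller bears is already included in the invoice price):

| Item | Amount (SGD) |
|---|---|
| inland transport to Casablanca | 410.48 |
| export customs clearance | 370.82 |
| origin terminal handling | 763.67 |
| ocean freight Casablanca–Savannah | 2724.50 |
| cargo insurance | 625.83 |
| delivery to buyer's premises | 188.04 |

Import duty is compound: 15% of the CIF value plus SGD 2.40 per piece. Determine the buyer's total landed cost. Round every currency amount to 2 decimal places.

EXW: the seller makes goods available at their premises; the buyer bears all onward costs.
CIF value = EXW price + inland to port + export clearance + origin terminal + freight + insurance = 410689.40 + 410.48 + 370.82 + 763.67 + 2724.50 + 625.83 = 415584.70
Ad valorem component: 415584.70 × 15% = 62337.71
Specific component: 15290 × 2.40 = 36696.00
Import duty = 62337.71 + 36696.00 = 99033.71
Buyer bears: inland to port 410.48 + export clearance 370.82 + origin terminal 763.67 + freight 2724.50 + insurance 625.83 + delivery 188.04 + duty 99033.71 = 104117.05
Landed cost = invoice 410689.40 + 104117.05 = 514806.45

Total landed cost: SGD 514806.45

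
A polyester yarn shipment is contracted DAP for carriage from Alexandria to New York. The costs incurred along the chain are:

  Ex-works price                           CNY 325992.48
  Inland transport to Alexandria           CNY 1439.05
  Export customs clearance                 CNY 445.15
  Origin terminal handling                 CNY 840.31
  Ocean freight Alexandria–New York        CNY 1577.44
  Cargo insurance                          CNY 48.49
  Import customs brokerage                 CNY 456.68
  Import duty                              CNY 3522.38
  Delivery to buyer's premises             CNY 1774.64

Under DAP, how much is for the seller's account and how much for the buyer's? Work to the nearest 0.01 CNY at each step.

DAP: the seller bears all costs to the named destination except import duty and clearance.
Seller's account: goods 325992.48 + inland to port 1439.05 + export clearance 445.15 + origin terminal 840.31 + freight 1577.44 + insurance 48.49 + delivery 1774.64 = 332117.56
Buyer's account: brokerage 456.68 + duty 3522.38 = 3979.06

Seller: CNY 332117.56; buyer: CNY 3979.06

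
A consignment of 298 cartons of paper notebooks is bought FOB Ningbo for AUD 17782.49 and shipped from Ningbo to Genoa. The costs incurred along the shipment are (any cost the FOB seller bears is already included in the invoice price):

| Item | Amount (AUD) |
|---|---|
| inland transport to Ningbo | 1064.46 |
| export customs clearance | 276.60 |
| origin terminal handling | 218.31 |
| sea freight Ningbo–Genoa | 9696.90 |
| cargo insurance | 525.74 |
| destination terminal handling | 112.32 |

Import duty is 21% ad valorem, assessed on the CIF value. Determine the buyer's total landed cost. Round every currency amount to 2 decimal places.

FOB: the seller bears costs until goods are on board at the origin port; the buyer bears freight, insurance and all costs thereafter.
Already in the invoice (seller's account under FOB): inland to port, export clearance, origin terminal — exclude.
CIF value = FOB price + freight + insurance = 17782.49 + 9696.90 + 525.74 = 28005.13
Import duty = 28005.13 × 21% = 5881.08
Buyer bears: freight 9696.90 + insurance 525.74 + destination terminal 112.32 + duty 5881.08 = 16216.04
Landed cost = invoice 17782.49 + 16216.04 = 33998.53

Total landed cost: AUD 33998.53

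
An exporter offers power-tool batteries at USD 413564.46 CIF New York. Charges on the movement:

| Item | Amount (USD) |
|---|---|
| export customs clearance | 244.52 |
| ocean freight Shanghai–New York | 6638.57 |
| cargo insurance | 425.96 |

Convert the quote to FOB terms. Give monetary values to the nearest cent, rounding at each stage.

Not relevant to the conversion: export clearance — on the seller under both CIF and FOB; already in the CIF price and stays in the FOB price.
From CIF to FOB, the seller no longer bears: freight, insurance.
FOB price = 413564.46 − 6638.57 − 425.96 = 406499.93

FOB price: USD 406499.93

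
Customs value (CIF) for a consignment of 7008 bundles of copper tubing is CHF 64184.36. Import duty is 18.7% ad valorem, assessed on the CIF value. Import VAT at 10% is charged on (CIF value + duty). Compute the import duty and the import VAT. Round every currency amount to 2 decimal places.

Import duty = 64184.36 × 18.7% = 12002.48
VAT base = CIF + duty = 64184.36 + 12002.48 = 76186.84
Import VAT = 76186.84 × 10% = 7618.68

Import duty: CHF 12002.48; import VAT: CHF 7618.68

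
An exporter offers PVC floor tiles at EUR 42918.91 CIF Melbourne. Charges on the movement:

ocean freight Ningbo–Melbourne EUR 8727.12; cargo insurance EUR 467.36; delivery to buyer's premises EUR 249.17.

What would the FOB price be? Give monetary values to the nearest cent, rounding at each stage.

FOB price: EUR 33724.43

Not relevant to the conversion: delivery — on the buyer under both terms; not part of either seller's price.
From CIF to FOB, the seller no longer bears: freight, insurance.
FOB price = 42918.91 − 8727.12 − 467.36 = 33724.43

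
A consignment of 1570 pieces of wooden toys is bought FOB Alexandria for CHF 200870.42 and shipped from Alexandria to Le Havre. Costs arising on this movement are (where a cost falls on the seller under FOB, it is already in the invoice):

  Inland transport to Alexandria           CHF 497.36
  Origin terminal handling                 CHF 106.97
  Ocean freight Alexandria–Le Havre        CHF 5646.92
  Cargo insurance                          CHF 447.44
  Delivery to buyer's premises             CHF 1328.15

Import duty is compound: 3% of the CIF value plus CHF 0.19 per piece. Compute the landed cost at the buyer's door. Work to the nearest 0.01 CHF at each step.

FOB: the seller bears costs until goods are on board at the origin port; the buyer bears freight, insurance and all costs thereafter.
Already in the invoice (seller's account under FOB): inland to port, origin terminal — exclude.
CIF value = FOB price + freight + insurance = 200870.42 + 5646.92 + 447.44 = 206964.78
Ad valorem component: 206964.78 × 3% = 6208.94
Specific component: 1570 × 0.19 = 298.30
Import duty = 6208.94 + 298.30 = 6507.24
Buyer bears: freight 5646.92 + insurance 447.44 + delivery 1328.15 + duty 6507.24 = 13929.75
Landed cost = invoice 200870.42 + 13929.75 = 214800.17

Total landed cost: CHF 214800.17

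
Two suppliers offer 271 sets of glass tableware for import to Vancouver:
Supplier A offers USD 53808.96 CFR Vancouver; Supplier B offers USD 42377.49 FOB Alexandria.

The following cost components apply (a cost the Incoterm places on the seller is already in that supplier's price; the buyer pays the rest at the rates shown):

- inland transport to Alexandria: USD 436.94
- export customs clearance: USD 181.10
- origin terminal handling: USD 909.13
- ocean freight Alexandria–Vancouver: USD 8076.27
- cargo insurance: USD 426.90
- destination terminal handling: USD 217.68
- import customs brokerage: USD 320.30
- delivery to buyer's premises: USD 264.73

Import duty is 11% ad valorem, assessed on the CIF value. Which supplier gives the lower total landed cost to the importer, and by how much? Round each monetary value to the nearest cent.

Supplier B is cheaper by USD 3724.27

Supplier A (CFR):
CIF value = CFR price + insurance = 53808.96 + 426.90 = 54235.86
Import duty = 54235.86 × 11% = 5965.94
Buyer bears (A): 426.90 + 217.68 + 320.30 + 264.73 = 1229.61
Landed cost (A) = invoice 53808.96 + 1229.61 + duty 5965.94 = 61004.51
Supplier B (FOB):
CIF value = FOB price + freight + insurance = 42377.49 + 8076.27 + 426.90 = 50880.66
Import duty = 50880.66 × 11% = 5596.87
Buyer bears (B): 8076.27 + 426.90 + 217.68 + 320.30 + 264.73 = 9305.88
Landed cost (B) = invoice 42377.49 + 9305.88 + duty 5596.87 = 57280.24
Difference = |61004.51 − 57280.24| = 3724.27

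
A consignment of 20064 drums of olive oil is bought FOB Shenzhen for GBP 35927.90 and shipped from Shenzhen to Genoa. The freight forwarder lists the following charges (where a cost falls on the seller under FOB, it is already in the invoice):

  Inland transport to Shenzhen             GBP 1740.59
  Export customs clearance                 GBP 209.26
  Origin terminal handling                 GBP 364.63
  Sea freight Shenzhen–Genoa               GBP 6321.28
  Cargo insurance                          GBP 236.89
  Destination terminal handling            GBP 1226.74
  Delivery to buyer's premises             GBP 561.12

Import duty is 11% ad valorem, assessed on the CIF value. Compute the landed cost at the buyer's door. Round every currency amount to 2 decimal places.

FOB: the seller bears costs until goods are on board at the origin port; the buyer bears freight, insurance and all costs thereafter.
Already in the invoice (seller's account under FOB): inland to port, export clearance, origin terminal — exclude.
CIF value = FOB price + freight + insurance = 35927.90 + 6321.28 + 236.89 = 42486.07
Import duty = 42486.07 × 11% = 4673.47
Buyer bears: freight 6321.28 + insurance 236.89 + destination terminal 1226.74 + delivery 561.12 + duty 4673.47 = 13019.50
Landed cost = invoice 35927.90 + 13019.50 = 48947.40

Total landed cost: GBP 48947.40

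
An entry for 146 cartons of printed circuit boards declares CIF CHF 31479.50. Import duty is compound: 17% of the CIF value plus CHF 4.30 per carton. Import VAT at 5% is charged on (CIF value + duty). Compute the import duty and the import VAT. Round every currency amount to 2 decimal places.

Import duty: CHF 5979.32; import VAT: CHF 1872.94

Ad valorem component: 31479.50 × 17% = 5351.52
Specific component: 146 × 4.30 = 627.80
Import duty = 5351.52 + 627.80 = 5979.32
VAT base = CIF + duty = 31479.50 + 5979.32 = 37458.82
Import VAT = 37458.82 × 5% = 1872.94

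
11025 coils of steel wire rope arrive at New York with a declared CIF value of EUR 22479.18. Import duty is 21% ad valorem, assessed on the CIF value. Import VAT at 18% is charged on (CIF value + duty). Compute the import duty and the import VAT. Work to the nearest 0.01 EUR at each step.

Import duty = 22479.18 × 21% = 4720.63
VAT base = CIF + duty = 22479.18 + 4720.63 = 27199.81
Import VAT = 27199.81 × 18% = 4895.97

Import duty: EUR 4720.63; import VAT: EUR 4895.97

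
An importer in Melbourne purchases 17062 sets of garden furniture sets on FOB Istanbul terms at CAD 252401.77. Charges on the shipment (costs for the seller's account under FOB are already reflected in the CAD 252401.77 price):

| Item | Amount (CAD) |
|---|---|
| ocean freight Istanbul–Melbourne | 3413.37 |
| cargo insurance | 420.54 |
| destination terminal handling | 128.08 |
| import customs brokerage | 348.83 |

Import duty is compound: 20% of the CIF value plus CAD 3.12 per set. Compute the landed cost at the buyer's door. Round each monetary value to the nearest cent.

FOB: the seller bears costs until goods are on board at the origin port; the buyer bears freight, insurance and all costs thereafter.
CIF value = FOB price + freight + insurance = 252401.77 + 3413.37 + 420.54 = 256235.68
Ad valorem component: 256235.68 × 20% = 51247.14
Specific component: 17062 × 3.12 = 53233.44
Import duty = 51247.14 + 53233.44 = 104480.58
Buyer bears: freight 3413.37 + insurance 420.54 + destination terminal 128.08 + brokerage 348.83 + duty 104480.58 = 108791.40
Landed cost = invoice 252401.77 + 108791.40 = 361193.17

Total landed cost: CAD 361193.17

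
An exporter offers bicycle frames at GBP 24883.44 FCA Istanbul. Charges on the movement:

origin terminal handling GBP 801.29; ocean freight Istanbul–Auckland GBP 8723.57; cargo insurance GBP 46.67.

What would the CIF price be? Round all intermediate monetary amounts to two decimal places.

From FCA to CIF, the seller additionally bears: origin terminal, freight, insurance.
CIF price = 24883.44 + 801.29 + 8723.57 + 46.67 = 34454.97

CIF price: GBP 34454.97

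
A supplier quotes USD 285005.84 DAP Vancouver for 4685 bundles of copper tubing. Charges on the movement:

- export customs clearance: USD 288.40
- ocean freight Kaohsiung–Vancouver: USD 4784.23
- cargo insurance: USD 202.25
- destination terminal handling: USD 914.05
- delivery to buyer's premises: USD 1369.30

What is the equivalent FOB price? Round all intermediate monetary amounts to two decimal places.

Not relevant to the conversion: export clearance — on the seller under both DAP and FOB; already in the DAP price and stays in the FOB price.
From DAP to FOB, the seller no longer bears: freight, insurance, destination terminal, delivery.
FOB price = 285005.84 − 4784.23 − 202.25 − 914.05 − 1369.30 = 277736.01

FOB price: USD 277736.01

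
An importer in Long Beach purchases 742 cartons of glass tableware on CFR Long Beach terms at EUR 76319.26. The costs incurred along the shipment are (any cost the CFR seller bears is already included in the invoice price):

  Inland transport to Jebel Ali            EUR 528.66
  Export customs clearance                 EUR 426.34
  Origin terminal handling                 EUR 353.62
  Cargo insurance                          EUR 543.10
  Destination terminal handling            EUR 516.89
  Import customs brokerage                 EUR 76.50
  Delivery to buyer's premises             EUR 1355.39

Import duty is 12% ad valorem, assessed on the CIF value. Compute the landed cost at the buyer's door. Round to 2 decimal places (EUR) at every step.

Total landed cost: EUR 88034.62

CFR: the seller pays costs through ocean freight to the destination port, but not insurance.
Already in the invoice (seller's account under CFR): inland to port, export clearance, origin terminal — exclude.
CIF value = CFR price + insurance = 76319.26 + 543.10 = 76862.36
Import duty = 76862.36 × 12% = 9223.48
Buyer bears: insurance 543.10 + destination terminal 516.89 + brokerage 76.50 + delivery 1355.39 + duty 9223.48 = 11715.36
Landed cost = invoice 76319.26 + 11715.36 = 88034.62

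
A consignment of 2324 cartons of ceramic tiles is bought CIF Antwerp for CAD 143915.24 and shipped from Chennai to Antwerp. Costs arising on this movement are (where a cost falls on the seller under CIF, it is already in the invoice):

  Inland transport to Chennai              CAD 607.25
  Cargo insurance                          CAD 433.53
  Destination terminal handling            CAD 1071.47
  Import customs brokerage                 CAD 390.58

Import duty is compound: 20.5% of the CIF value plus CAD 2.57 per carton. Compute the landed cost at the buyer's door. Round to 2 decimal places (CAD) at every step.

CIF: the seller pays costs through ocean freight and marine insurance to the destination port.
Already in the invoice (seller's account under CIF): inland to port, insurance — exclude.
The CIF price already equals the CIF value: 143915.24
Ad valorem component: 143915.24 × 20.5% = 29502.62
Specific component: 2324 × 2.57 = 5972.68
Import duty = 29502.62 + 5972.68 = 35475.30
Buyer bears: destination terminal 1071.47 + brokerage 390.58 + duty 35475.30 = 36937.35
Landed cost = invoice 143915.24 + 36937.35 = 180852.59

Total landed cost: CAD 180852.59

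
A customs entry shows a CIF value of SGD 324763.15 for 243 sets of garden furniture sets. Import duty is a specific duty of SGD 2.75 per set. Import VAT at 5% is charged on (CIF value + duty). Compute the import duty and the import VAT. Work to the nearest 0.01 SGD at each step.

Import duty: SGD 668.25; import VAT: SGD 16271.57

Import duty = 243 × 2.75 = 668.25
VAT base = CIF + duty = 324763.15 + 668.25 = 325431.40
Import VAT = 325431.40 × 5% = 16271.57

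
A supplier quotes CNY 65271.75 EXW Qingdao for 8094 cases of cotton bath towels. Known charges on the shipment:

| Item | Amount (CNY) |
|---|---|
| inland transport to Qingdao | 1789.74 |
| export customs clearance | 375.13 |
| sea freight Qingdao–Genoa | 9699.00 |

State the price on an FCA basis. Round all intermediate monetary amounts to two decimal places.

FCA price: CNY 67436.62

Not relevant to the conversion: freight — on the buyer under both terms; not part of either seller's price.
From EXW to FCA, the seller additionally bears: inland to port, export clearance.
FCA price = 65271.75 + 1789.74 + 375.13 = 67436.62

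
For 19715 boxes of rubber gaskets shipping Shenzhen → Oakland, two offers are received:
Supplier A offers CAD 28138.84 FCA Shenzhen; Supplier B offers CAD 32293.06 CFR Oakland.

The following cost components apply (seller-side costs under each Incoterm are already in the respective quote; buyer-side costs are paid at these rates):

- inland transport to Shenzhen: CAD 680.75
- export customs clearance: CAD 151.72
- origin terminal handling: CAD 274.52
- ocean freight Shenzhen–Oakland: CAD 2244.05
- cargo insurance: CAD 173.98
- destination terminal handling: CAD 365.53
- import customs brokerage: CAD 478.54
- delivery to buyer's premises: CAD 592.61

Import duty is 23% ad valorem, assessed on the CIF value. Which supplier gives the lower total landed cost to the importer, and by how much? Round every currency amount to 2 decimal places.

Supplier A (FCA):
CIF value = FCA price + origin terminal + freight + insurance = 28138.84 + 274.52 + 2244.05 + 173.98 = 30831.39
Import duty = 30831.39 × 23% = 7091.22
Buyer bears (A): 274.52 + 2244.05 + 173.98 + 365.53 + 478.54 + 592.61 = 4129.23
Landed cost (A) = invoice 28138.84 + 4129.23 + duty 7091.22 = 39359.29
Supplier B (CFR):
CIF value = CFR price + insurance = 32293.06 + 173.98 = 32467.04
Import duty = 32467.04 × 23% = 7467.42
Buyer bears (B): 173.98 + 365.53 + 478.54 + 592.61 = 1610.66
Landed cost (B) = invoice 32293.06 + 1610.66 + duty 7467.42 = 41371.14
Difference = |39359.29 − 41371.14| = 2011.85

Supplier A is cheaper by CAD 2011.85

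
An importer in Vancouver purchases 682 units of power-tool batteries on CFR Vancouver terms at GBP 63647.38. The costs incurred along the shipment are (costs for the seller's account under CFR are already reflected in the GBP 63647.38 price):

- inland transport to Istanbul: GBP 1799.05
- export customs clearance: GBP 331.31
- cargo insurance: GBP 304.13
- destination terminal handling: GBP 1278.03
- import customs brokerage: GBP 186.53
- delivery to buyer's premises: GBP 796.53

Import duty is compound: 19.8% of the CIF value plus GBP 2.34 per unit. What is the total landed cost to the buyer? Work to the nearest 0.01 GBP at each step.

CFR: the seller pays costs through ocean freight to the destination port, but not insurance.
Already in the invoice (seller's account under CFR): inland to port, export clearance — exclude.
CIF value = CFR price + insurance = 63647.38 + 304.13 = 63951.51
Ad valorem component: 63951.51 × 19.8% = 12662.40
Specific component: 682 × 2.34 = 1595.88
Import duty = 12662.40 + 1595.88 = 14258.28
Buyer bears: insurance 304.13 + destination terminal 1278.03 + brokerage 186.53 + delivery 796.53 + duty 14258.28 = 16823.50
Landed cost = invoice 63647.38 + 16823.50 = 80470.88

Total landed cost: GBP 80470.88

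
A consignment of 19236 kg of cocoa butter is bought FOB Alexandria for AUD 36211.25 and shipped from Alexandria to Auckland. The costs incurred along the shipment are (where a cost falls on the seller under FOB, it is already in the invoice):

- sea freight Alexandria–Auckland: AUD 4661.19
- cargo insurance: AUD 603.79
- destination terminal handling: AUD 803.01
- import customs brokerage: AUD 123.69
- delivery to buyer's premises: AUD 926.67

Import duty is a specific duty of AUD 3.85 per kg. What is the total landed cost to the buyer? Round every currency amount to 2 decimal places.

Total landed cost: AUD 117388.20

FOB: the seller bears costs until goods are on board at the origin port; the buyer bears freight, insurance and all costs thereafter.
CIF value = FOB price + freight + insurance = 36211.25 + 4661.19 + 603.79 = 41476.23
Import duty = 19236 × 3.85 = 74058.60
Buyer bears: freight 4661.19 + insurance 603.79 + destination terminal 803.01 + brokerage 123.69 + delivery 926.67 + duty 74058.60 = 81176.95
Landed cost = invoice 36211.25 + 81176.95 = 117388.20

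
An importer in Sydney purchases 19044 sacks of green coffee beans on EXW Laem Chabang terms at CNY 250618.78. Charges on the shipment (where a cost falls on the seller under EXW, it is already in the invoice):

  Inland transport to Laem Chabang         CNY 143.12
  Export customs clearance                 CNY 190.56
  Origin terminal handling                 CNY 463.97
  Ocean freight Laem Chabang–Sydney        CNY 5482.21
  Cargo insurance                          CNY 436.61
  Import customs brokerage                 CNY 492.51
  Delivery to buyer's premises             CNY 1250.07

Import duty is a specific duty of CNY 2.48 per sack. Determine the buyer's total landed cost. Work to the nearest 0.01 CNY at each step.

EXW: the seller makes goods available at their premises; the buyer bears all onward costs.
CIF value = EXW price + inland to port + export clearance + origin terminal + freight + insurance = 250618.78 + 143.12 + 190.56 + 463.97 + 5482.21 + 436.61 = 257335.25
Import duty = 19044 × 2.48 = 47229.12
Buyer bears: inland to port 143.12 + export clearance 190.56 + origin terminal 463.97 + freight 5482.21 + insurance 436.61 + brokerage 492.51 + delivery 1250.07 + duty 47229.12 = 55688.17
Landed cost = invoice 250618.78 + 55688.17 = 306306.95

Total landed cost: CNY 306306.95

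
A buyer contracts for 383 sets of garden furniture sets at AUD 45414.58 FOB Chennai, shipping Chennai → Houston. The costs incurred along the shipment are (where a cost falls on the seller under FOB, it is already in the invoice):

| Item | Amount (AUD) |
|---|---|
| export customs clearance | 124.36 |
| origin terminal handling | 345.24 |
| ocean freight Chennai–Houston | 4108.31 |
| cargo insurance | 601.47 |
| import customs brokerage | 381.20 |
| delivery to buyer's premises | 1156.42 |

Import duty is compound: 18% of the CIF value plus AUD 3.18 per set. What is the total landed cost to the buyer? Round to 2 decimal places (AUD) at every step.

FOB: the seller bears costs until goods are on board at the origin port; the buyer bears freight, insurance and all costs thereafter.
Already in the invoice (seller's account under FOB): export clearance, origin terminal — exclude.
CIF value = FOB price + freight + insurance = 45414.58 + 4108.31 + 601.47 = 50124.36
Ad valorem component: 50124.36 × 18% = 9022.38
Specific component: 383 × 3.18 = 1217.94
Import duty = 9022.38 + 1217.94 = 10240.32
Buyer bears: freight 4108.31 + insurance 601.47 + brokerage 381.20 + delivery 1156.42 + duty 10240.32 = 16487.72
Landed cost = invoice 45414.58 + 16487.72 = 61902.30

Total landed cost: AUD 61902.30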